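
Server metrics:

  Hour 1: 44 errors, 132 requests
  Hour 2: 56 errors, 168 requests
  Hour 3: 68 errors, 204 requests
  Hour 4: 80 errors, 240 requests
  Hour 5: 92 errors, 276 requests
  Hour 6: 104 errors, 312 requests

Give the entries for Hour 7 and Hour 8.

116 errors, 348 requests; 128 errors, 384 requests

Errors — +12 each step: 44, 56, 68, 80, 92, 104 → 116 → 128.
Requests: always 3 × the errors, so 132, 168, 204, 240, 276, 312 → 348 → 384.
So the next two rows are 116 errors, 348 requests and 128 errors, 384 requests.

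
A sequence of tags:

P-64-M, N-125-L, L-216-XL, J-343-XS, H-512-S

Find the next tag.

F-729-M

Letter — letters move back 2 places in the alphabet: P, N, L, J, H → F.
Second component goes 64, 125, 216, 343, 512 → 729 (perfect cubes: 4³, 5³, 6³, …).
Size goes M, L, XL, XS, S → M (runs through clothing sizes XS→XL).
Putting it together: F-729-M.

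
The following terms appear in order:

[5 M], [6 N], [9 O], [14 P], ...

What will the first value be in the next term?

21

First value: differences are 1, 3, 5, … (increasing by 2 each time); 5, 6, 9, 14 → 21.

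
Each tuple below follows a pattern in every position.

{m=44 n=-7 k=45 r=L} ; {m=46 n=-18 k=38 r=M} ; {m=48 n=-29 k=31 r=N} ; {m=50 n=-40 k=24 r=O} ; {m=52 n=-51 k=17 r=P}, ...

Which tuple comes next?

{m=54 n=-62 k=10 r=Q}

M — +2 each step: 44, 46, 48, 50, 52 → 54.
For the n, −11 each step: -7, -18, -29, -40, -51 → -62.
K goes 45, 38, 31, 24, 17 → 10 (−7 each step).
R: letters move forward 1 place in the alphabet; L, M, N, O, P → Q.
Combining the parts gives {m=54 n=-62 k=10 r=Q}.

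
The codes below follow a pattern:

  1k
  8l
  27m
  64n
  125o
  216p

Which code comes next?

First component — perfect cubes: 1³, 2³, 3³, …: 1, 8, 27, 64, 125, 216 → 343.
Letter: letters move forward 1 place in the alphabet; k, l, m, n, o, p → q.
Putting it together: 343q.

343q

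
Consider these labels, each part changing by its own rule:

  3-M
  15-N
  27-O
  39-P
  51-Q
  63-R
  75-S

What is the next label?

87-T

First component: +12 each step, so 3, 15, 27, 39, 51, 63, 75 → 87.
For the letter, letters move forward 1 place in the alphabet: M, N, O, P, Q, R, S → T.
So the next label is 87-T.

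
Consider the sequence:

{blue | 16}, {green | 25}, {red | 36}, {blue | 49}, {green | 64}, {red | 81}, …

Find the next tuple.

For the colour, repeats blue → green → red: blue, green, red, blue, green, red → blue.
Second slot goes 16, 25, 36, 49, 64, 81 → 100 (perfect squares: 4², 5², 6², …).
Putting it together: {blue | 100}.

{blue | 100}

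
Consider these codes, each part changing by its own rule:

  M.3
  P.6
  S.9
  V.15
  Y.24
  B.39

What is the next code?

E.63

Letter — letters move forward 3 places in the alphabet, wrapping Z→A: M, P, S, V, Y, B → E.
Second component: 3, 6, 9, 15, 24, 39 → 63 (each term is the sum of the two before it).
Putting it together: E.63.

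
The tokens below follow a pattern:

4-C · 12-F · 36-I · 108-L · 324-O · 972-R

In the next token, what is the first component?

First component: ×3 each step, so 4, 12, 36, 108, 324, 972 → 2916.

2916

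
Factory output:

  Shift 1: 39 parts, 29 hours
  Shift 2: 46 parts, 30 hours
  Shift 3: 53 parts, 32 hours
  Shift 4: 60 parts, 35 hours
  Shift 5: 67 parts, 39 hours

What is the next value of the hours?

Parts: +7 each step, so 39, 46, 53, 60, 67 → 74.
Hours: differences are 1, 2, 3, … (increasing by 1 each time), so 29, 30, 32, 35, 39 → 44.

44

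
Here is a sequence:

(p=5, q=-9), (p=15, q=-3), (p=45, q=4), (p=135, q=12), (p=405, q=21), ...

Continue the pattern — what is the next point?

For the p, ×3 each step: 5, 15, 45, 135, 405 → 1215.
Q: differences are 6, 7, 8, … (increasing by 1 each time); -9, -3, 4, 12, 21 → 31.
So the next point is (p=1215, q=31).

(p=1215, q=31)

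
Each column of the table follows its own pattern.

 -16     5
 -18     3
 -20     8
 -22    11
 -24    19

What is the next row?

First component: -16, -18, -20, -22, -24 → -26 (−2 each step).
Second component goes 5, 3, 8, 11, 19 → 30 (each term is the sum of the two before it).
Putting it together: -26  30.

-26  30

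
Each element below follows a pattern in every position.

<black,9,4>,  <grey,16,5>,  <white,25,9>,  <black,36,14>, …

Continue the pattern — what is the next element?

<grey,49,23>

Shade — repeats black → grey → white: black, grey, white, black → grey.
For the second slot, perfect squares: 3², 4², 5², …: 9, 16, 25, 36 → 49.
Third slot: each term is the sum of the two before it; 4, 5, 9, 14 → 23.
Combining the parts gives <grey,49,23>.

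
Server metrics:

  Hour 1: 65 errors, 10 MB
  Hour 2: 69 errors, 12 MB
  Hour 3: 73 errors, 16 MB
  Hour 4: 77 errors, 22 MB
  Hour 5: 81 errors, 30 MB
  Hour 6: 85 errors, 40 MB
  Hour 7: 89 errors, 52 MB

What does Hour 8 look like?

For the errors, +4 each step: 65, 69, 73, 77, 81, 85, 89 → 93.
For the MB, differences are 2, 4, 6, … (increasing by 2 each time): 10, 12, 16, 22, 30, 40, 52 → 66.
Combining the parts gives 93 errors, 66 MB.

93 errors, 66 MB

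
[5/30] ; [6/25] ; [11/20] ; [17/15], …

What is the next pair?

First part goes 5, 6, 11, 17 → 28 (each term is the sum of the two before it).
Second part: 30, 25, 20, 15 → 10 (−5 each step).
So the next pair is [28/10].

[28/10]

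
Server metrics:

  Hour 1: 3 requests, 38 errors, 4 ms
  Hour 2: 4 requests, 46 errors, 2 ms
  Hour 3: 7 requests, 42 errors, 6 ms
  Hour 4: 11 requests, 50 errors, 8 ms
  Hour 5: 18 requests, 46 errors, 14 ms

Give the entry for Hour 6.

29 requests, 54 errors, 22 ms

Requests: each term is the sum of the two before it; 3, 4, 7, 11, 18 → 29.
Errors — alternating steps +8, −4, +8, −4, …: 38, 46, 42, 50, 46 → 54.
Ms goes 4, 2, 6, 8, 14 → 22 (each term is the sum of the two before it).
Combining the parts gives 29 requests, 54 errors, 22 ms.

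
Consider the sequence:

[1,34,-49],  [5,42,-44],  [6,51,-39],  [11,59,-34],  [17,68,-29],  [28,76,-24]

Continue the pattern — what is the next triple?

[45,85,-19]

First slot: each term is the sum of the two before it, so 1, 5, 6, 11, 17, 28 → 45.
Second slot — alternating steps +8, +9, +8, +9, …: 34, 42, 51, 59, 68, 76 → 85.
Third slot — +5 each step: -49, -44, -39, -34, -29, -24 → -19.
Combining the parts gives [45,85,-19].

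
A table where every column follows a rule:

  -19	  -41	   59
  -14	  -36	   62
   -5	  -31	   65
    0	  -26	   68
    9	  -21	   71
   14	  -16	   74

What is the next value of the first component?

23

First component — alternating steps +5, +9, +5, +9, …: -19, -14, -5, 0, 9, 14 → 23.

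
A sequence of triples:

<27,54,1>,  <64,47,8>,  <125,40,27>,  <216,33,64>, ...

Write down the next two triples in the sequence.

For the first value, perfect cubes: 3³, 4³, 5³, …: 27, 64, 125, 216 → 343 → 512.
Second value: 54, 47, 40, 33 → 26 → 19 (−7 each step).
Third value goes 1, 8, 27, 64 → 125 → 216 (perfect cubes: 1³, 2³, 3³, …).
So the next two triples are <343,26,125> and <512,19,216>.

<343,26,125>, <512,19,216>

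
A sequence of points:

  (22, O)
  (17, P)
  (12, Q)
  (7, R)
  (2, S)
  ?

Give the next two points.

(-3, T), (-8, U)

First slot: −5 each step, so 22, 17, 12, 7, 2 → -3 → -8.
Letter goes O, P, Q, R, S → T → U (letters move forward 1 place in the alphabet).
Putting the parts together: (-3, T) and then (-8, U).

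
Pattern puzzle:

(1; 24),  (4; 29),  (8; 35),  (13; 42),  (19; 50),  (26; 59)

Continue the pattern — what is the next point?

(34; 69)

First entry — differences are 3, 4, 5, … (increasing by 1 each time): 1, 4, 8, 13, 19, 26 → 34.
Second entry: 24, 29, 35, 42, 50, 59 → 69 (differences are 5, 6, 7, … (increasing by 1 each time)).
Putting it together: (34; 69).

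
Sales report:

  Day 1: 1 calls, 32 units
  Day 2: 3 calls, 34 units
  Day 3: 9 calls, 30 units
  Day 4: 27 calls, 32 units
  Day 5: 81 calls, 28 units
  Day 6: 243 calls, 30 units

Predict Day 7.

Calls: ×3 each step; 1, 3, 9, 27, 81, 243 → 729.
Units: 32, 34, 30, 32, 28, 30 → 26 (alternating steps +2, −4, +2, −4, …).
So the next row is 729 calls, 26 units.

729 calls, 26 units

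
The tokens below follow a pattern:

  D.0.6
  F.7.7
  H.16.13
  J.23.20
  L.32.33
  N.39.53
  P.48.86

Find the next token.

R.55.139

Letter: letters move forward 2 places in the alphabet; D, F, H, J, L, N, P → R.
Second component: alternating steps +7, +9, +7, +9, …; 0, 7, 16, 23, 32, 39, 48 → 55.
Third component: each term is the sum of the two before it, so 6, 7, 13, 20, 33, 53, 86 → 139.
Combining the parts gives R.55.139.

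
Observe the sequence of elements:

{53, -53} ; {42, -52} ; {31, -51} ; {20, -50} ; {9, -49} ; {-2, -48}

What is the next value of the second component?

-47

Second component goes -53, -52, -51, -50, -49, -48 → -47 (+1 each step).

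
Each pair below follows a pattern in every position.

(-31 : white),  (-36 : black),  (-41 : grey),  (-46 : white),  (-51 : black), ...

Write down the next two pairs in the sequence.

(-56 : grey), (-61 : white)

First value — −5 each step: -31, -36, -41, -46, -51 → -56 → -61.
Shade — repeats white → black → grey: white, black, grey, white, black → grey → white.
So the next two pairs are (-56 : grey) and (-61 : white).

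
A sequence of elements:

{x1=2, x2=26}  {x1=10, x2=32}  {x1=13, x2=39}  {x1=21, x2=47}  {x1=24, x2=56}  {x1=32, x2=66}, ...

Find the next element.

{x1=35, x2=77}

X1: alternating steps +8, +3, +8, +3, …, so 2, 10, 13, 21, 24, 32 → 35.
X2 — differences are 6, 7, 8, … (increasing by 1 each time): 26, 32, 39, 47, 56, 66 → 77.
Putting it together: {x1=35, x2=77}.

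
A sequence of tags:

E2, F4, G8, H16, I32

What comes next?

Letter — letters move forward 1 place in the alphabet: E, F, G, H, I → J.
Second component — ×2 each step: 2, 4, 8, 16, 32 → 64.
Combining the parts gives J64.

J64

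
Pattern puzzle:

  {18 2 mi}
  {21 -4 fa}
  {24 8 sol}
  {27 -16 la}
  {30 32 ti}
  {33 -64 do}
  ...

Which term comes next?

For the first value, +3 each step: 18, 21, 24, 27, 30, 33 → 36.
Second value — ×(-2) each step: 2, -4, 8, -16, 32, -64 → 128.
Note — runs through the solfège scale do→ti: mi, fa, sol, la, ti, do → re.
So the next term is {36 128 re}.

{36 128 re}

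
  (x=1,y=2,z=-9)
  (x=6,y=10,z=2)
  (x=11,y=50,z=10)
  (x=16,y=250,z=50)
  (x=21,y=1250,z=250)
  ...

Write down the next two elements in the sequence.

(x=26,y=6250,z=1250), (x=31,y=31250,z=6250)

X — +5 each step: 1, 6, 11, 16, 21 → 26 → 31.
Y: ×5 each step, so 2, 10, 50, 250, 1250 → 6250 → 31250.
Z: always the previous value of the y, so -9, 2, 10, 50, 250 → 1250 → 6250.
Putting the parts together: (x=26,y=6250,z=1250) and then (x=31,y=31250,z=6250).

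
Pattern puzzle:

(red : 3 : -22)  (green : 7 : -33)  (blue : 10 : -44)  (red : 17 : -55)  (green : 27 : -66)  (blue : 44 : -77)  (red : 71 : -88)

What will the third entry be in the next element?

Colour — repeats red → green → blue: red, green, blue, red, green, blue, red → green.
Second entry: 3, 7, 10, 17, 27, 44, 71 → 115 (each term is the sum of the two before it).
Third entry: −11 each step, so -22, -33, -44, -55, -66, -77, -88 → -99.

-99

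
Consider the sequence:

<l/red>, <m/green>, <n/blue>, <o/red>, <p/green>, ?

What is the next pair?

<q/blue>

Letter — letters move forward 1 place in the alphabet: l, m, n, o, p → q.
For the colour, repeats red → green → blue: red, green, blue, red, green → blue.
Combining the parts gives <q/blue>.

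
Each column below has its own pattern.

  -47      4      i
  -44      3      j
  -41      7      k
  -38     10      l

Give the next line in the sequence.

First component: +3 each step; -47, -44, -41, -38 → -35.
Second component — each term is the sum of the two before it: 4, 3, 7, 10 → 17.
Letter goes i, j, k, l → m (letters move forward 1 place in the alphabet).
So the next line is -35  17  m.

-35  17  m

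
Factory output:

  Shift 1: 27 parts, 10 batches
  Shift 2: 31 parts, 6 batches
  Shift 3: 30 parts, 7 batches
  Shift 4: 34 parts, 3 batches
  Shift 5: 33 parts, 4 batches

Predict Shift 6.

37 parts, 0 batches

Parts goes 27, 31, 30, 34, 33 → 37 (alternating steps +4, −1, +4, −1, …).
Batches: together with the parts always sums to 37; 10, 6, 7, 3, 4 → 0.
So the next row is 37 parts, 0 batches.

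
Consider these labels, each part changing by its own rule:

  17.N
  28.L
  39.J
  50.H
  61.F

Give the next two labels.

72.D then 83.B

First component goes 17, 28, 39, 50, 61 → 72 → 83 (+11 each step).
Letter: letters move back 2 places in the alphabet, so N, L, J, H, F → D → B.
So the next two labels are 72.D and 83.B.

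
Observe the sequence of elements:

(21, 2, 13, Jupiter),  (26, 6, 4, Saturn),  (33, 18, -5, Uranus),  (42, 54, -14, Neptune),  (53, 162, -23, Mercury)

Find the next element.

First entry: 21, 26, 33, 42, 53 → 66 (differences are 5, 7, 9, … (increasing by 2 each time)).
Second entry: ×3 each step; 2, 6, 18, 54, 162 → 486.
Third entry — −9 each step: 13, 4, -5, -14, -23 → -32.
Planet: runs through the planets Mercury→Neptune; Jupiter, Saturn, Uranus, Neptune, Mercury → Venus.
Putting it together: (66, 486, -32, Venus).

(66, 486, -32, Venus)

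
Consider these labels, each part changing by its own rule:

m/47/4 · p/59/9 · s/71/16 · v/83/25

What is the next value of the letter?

Letter: m, p, s, v → y (letters move forward 3 places in the alphabet).
Second component — +12 each step: 47, 59, 71, 83 → 95.
Third component: perfect squares: 2², 3², 4², …; 4, 9, 16, 25 → 36.

y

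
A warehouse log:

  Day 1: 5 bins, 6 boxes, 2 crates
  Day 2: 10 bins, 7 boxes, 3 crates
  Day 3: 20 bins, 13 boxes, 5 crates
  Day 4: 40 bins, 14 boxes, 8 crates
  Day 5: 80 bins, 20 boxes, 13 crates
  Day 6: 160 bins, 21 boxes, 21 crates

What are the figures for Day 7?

320 bins, 27 boxes, 34 crates

Bins: 5, 10, 20, 40, 80, 160 → 320 (×2 each step).
For the boxes, alternating steps +1, +6, +1, +6, …: 6, 7, 13, 14, 20, 21 → 27.
Crates: each term is the sum of the two before it; 2, 3, 5, 8, 13, 21 → 34.
So the next line is 320 bins, 27 boxes, 34 crates.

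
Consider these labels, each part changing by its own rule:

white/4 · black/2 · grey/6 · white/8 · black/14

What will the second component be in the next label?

Second component: each term is the sum of the two before it; 4, 2, 6, 8, 14 → 22.

22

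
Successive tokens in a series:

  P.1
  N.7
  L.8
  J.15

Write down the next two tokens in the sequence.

H.23, F.38

Letter goes P, N, L, J → H → F (letters move back 2 places in the alphabet).
Second component: 1, 7, 8, 15 → 23 → 38 (each term is the sum of the two before it).
So the next two tokens are H.23 and F.38.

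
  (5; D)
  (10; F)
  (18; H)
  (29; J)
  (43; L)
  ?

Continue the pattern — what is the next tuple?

(60; N)

First component — differences are 5, 8, 11, … (increasing by 3 each time): 5, 10, 18, 29, 43 → 60.
Letter — letters move forward 2 places in the alphabet: D, F, H, J, L → N.
So the next tuple is (60; N).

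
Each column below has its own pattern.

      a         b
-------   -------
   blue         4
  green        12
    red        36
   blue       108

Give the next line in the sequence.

green  324

Column a goes blue, green, red, blue → green (repeats blue → green → red).
Column b — ×3 each step: 4, 12, 36, 108 → 324.
Combining the parts gives green  324.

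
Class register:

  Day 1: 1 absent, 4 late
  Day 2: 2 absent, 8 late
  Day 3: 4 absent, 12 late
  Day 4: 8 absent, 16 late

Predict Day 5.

16 absent, 20 late

Absent: ×2 each step, so 1, 2, 4, 8 → 16.
Late goes 4, 8, 12, 16 → 20 (+4 each step).
So the next row is 16 absent, 20 late.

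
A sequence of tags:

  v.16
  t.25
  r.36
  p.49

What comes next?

n.64

Letter — letters move back 2 places in the alphabet: v, t, r, p → n.
Second component: 16, 25, 36, 49 → 64 (perfect squares: 4², 5², 6², …).
Putting it together: n.64.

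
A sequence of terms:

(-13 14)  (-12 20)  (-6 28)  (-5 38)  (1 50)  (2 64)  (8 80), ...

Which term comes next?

(9 98)

First part: -13, -12, -6, -5, 1, 2, 8 → 9 (alternating steps +1, +6, +1, +6, …).
Second part: 14, 20, 28, 38, 50, 64, 80 → 98 (differences are 6, 8, 10, … (increasing by 2 each time)).
So the next term is (9 98).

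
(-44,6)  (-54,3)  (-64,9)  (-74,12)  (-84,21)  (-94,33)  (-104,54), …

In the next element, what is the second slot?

Second slot goes 6, 3, 9, 12, 21, 33, 54 → 87 (each term is the sum of the two before it).

87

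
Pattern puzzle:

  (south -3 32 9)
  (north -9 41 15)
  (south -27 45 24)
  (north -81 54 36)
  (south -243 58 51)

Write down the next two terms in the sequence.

Direction: alternates south ↔ north; south, north, south, north, south → north → south.
Second part: ×3 each step; -3, -9, -27, -81, -243 → -729 → -2187.
For the third part, alternating steps +9, +4, +9, +4, …: 32, 41, 45, 54, 58 → 67 → 71.
For the fourth part, differences are 6, 9, 12, … (increasing by 3 each time): 9, 15, 24, 36, 51 → 69 → 90.
Putting the parts together: (north -729 67 69) and then (south -2187 71 90).

(north -729 67 69), (south -2187 71 90)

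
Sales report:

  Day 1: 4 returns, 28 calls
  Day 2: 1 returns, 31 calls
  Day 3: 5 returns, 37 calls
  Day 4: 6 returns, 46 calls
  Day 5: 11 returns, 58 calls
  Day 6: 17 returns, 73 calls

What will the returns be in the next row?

28

Returns: each term is the sum of the two before it, so 4, 1, 5, 6, 11, 17 → 28.
For the calls, differences are 3, 6, 9, … (increasing by 3 each time): 28, 31, 37, 46, 58, 73 → 91.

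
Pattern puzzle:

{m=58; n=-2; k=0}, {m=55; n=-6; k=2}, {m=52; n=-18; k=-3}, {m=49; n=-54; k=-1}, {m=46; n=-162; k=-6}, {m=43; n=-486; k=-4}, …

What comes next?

M: 58, 55, 52, 49, 46, 43 → 40 (−3 each step).
N — ×3 each step: -2, -6, -18, -54, -162, -486 → -1458.
K — alternating steps +2, −5, +2, −5, …: 0, 2, -3, -1, -6, -4 → -9.
So the next triple is {m=40; n=-1458; k=-9}.

{m=40; n=-1458; k=-9}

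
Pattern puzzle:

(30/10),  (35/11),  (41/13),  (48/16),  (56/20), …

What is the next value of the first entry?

65

First entry: differences are 5, 6, 7, … (increasing by 1 each time), so 30, 35, 41, 48, 56 → 65.
For the second entry, differences are 1, 2, 3, … (increasing by 1 each time): 10, 11, 13, 16, 20 → 25.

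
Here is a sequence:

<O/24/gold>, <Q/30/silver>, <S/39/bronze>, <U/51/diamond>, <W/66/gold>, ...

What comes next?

Letter: letters move forward 2 places in the alphabet; O, Q, S, U, W → Y.
Second slot goes 24, 30, 39, 51, 66 → 84 (differences are 6, 9, 12, … (increasing by 3 each time)).
Rank goes gold, silver, bronze, diamond, gold → silver (repeats gold → silver → bronze → diamond).
Combining the parts gives <Y/84/silver>.

<Y/84/silver>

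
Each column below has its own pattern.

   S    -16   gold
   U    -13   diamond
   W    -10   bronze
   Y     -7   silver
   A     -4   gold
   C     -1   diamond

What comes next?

Letter goes S, U, W, Y, A, C → E (letters move forward 2 places in the alphabet, wrapping Z→A).
Second component: -16, -13, -10, -7, -4, -1 → 2 (+3 each step).
Rank: repeats gold → diamond → bronze → silver, so gold, diamond, bronze, silver, gold, diamond → bronze.
So the next line is E  2  bronze.

E  2  bronze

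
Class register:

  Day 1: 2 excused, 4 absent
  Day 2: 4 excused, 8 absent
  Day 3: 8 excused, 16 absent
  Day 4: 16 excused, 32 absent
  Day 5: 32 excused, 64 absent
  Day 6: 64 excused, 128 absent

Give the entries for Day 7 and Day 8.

128 excused, 256 absent; 256 excused, 512 absent

Excused: ×2 each step, so 2, 4, 8, 16, 32, 64 → 128 → 256.
Absent: always 2 × the excused; 4, 8, 16, 32, 64, 128 → 256 → 512.
Putting the parts together: 128 excused, 256 absent and then 256 excused, 512 absent.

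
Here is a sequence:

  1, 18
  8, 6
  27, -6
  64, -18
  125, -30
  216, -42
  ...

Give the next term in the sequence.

First slot: perfect cubes: 1³, 2³, 3³, …, so 1, 8, 27, 64, 125, 216 → 343.
Second slot: −12 each step; 18, 6, -6, -18, -30, -42 → -54.
Combining the parts gives 343, -54.

343, -54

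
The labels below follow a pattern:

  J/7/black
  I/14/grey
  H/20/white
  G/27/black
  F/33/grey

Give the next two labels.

Letter: J, I, H, G, F → E → D (letters move back 1 place in the alphabet).
For the second component, alternating steps +7, +6, +7, +6, …: 7, 14, 20, 27, 33 → 40 → 46.
Shade: black, grey, white, black, grey → white → black (repeats black → grey → white).
Putting the parts together: E/40/white and then D/46/black.

E/40/white then D/46/black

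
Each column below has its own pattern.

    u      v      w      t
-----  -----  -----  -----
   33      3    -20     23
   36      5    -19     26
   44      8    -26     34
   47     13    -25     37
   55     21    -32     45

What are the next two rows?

Column u goes 33, 36, 44, 47, 55 → 58 → 66 (alternating steps +3, +8, +3, +8, …).
Column v goes 3, 5, 8, 13, 21 → 34 → 55 (each term is the sum of the two before it).
Column w — alternating steps +1, −7, +1, −7, …: -20, -19, -26, -25, -32 → -31 → -38.
Column t: always 10 less than the column u; 23, 26, 34, 37, 45 → 48 → 56.
So the next two rows are 58  34  -31  48 and 66  55  -38  56.

58  34  -31  48; 66  55  -38  56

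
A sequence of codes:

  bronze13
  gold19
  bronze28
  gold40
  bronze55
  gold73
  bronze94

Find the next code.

Rank: alternates bronze ↔ gold; bronze, gold, bronze, gold, bronze, gold, bronze → gold.
Second component goes 13, 19, 28, 40, 55, 73, 94 → 118 (differences are 6, 9, 12, … (increasing by 3 each time)).
Combining the parts gives gold118.

gold118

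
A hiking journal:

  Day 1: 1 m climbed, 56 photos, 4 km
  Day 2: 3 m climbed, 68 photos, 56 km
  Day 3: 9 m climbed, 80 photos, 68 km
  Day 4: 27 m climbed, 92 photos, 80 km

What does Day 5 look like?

81 m climbed, 104 photos, 92 km

For the m climbed, ×3 each step: 1, 3, 9, 27 → 81.
Photos: 56, 68, 80, 92 → 104 (+12 each step).
Km: always the previous value of the photos, so 4, 56, 68, 80 → 92.
So the next line is 81 m climbed, 104 photos, 92 km.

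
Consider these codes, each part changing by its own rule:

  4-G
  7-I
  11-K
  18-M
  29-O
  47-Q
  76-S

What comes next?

123-U

First component — each term is the sum of the two before it: 4, 7, 11, 18, 29, 47, 76 → 123.
For the letter, letters move forward 2 places in the alphabet: G, I, K, M, O, Q, S → U.
So the next code is 123-U.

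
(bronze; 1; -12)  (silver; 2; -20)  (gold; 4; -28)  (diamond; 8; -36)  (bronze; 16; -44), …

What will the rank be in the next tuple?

Rank: repeats bronze → silver → gold → diamond; bronze, silver, gold, diamond, bronze → silver.

silver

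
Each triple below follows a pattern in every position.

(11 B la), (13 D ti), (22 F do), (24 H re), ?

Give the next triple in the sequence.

(33 J mi)

First entry: 11, 13, 22, 24 → 33 (alternating steps +2, +9, +2, +9, …).
Letter: letters move forward 2 places in the alphabet; B, D, F, H → J.
Note: runs through the solfège scale do→ti; la, ti, do, re → mi.
Putting it together: (33 J mi).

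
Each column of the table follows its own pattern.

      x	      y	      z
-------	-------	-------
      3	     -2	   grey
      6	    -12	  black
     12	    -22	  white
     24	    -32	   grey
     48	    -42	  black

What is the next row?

For the column x, ×2 each step: 3, 6, 12, 24, 48 → 96.
Column y: -2, -12, -22, -32, -42 → -52 (−10 each step).
Column z goes grey, black, white, grey, black → white (repeats grey → black → white).
So the next row is 96  -52  white.

96  -52  white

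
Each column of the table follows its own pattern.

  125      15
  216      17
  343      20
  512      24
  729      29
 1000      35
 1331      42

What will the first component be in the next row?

First component goes 125, 216, 343, 512, 729, 1000, 1331 → 1728 (perfect cubes: 5³, 6³, 7³, …).

1728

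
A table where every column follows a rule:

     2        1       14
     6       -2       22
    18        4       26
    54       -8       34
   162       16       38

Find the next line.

For the first component, ×3 each step: 2, 6, 18, 54, 162 → 486.
Second component — ×(-2) each step: 1, -2, 4, -8, 16 → -32.
Third component: alternating steps +8, +4, +8, +4, …; 14, 22, 26, 34, 38 → 46.
So the next line is 486  -32  46.

486  -32  46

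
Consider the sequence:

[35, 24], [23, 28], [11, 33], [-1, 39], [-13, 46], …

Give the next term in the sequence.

[-25, 54]

For the first slot, −12 each step: 35, 23, 11, -1, -13 → -25.
Second slot: 24, 28, 33, 39, 46 → 54 (differences are 4, 5, 6, … (increasing by 1 each time)).
Putting it together: [-25, 54].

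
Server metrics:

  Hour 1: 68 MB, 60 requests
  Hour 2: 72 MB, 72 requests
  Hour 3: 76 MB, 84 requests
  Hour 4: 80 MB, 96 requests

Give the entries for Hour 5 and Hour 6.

MB: +4 each step, so 68, 72, 76, 80 → 84 → 88.
Requests: 60, 72, 84, 96 → 108 → 120 (+12 each step).
Putting the parts together: 84 MB, 108 requests and then 88 MB, 120 requests.

84 MB, 108 requests; 88 MB, 120 requests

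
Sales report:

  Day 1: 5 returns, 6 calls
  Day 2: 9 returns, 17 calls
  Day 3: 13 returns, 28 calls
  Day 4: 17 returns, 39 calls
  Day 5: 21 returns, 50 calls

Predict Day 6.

Returns: +4 each step; 5, 9, 13, 17, 21 → 25.
Calls: +11 each step; 6, 17, 28, 39, 50 → 61.
Putting it together: 25 returns, 61 calls.

25 returns, 61 calls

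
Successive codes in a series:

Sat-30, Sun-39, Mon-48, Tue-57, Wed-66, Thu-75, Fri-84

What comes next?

Sat-93

Day goes Sat, Sun, Mon, Tue, Wed, Thu, Fri → Sat (runs through the weekdays Mon→Sun).
For the second component, +9 each step: 30, 39, 48, 57, 66, 75, 84 → 93.
Putting it together: Sat-93.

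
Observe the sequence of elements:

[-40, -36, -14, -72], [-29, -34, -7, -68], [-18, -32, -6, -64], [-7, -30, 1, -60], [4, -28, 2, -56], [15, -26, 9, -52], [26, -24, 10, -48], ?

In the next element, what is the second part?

Second part: -36, -34, -32, -30, -28, -26, -24 → -22 (+2 each step).

-22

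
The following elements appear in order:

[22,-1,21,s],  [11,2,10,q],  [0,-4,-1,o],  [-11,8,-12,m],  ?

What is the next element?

First value goes 22, 11, 0, -11 → -22 (−11 each step).
For the second value, ×(-2) each step: -1, 2, -4, 8 → -16.
Third value: always 1 less than the first value; 21, 10, -1, -12 → -23.
Letter — letters move back 2 places in the alphabet: s, q, o, m → k.
Putting it together: [-22,-16,-23,k].

[-22,-16,-23,k]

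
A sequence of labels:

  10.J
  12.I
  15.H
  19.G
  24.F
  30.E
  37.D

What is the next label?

First component: 10, 12, 15, 19, 24, 30, 37 → 45 (differences are 2, 3, 4, … (increasing by 1 each time)).
For the letter, letters move back 1 place in the alphabet: J, I, H, G, F, E, D → C.
So the next label is 45.C.

45.C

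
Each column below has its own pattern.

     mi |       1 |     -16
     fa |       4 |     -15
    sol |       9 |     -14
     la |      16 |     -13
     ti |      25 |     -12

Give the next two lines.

Note: runs through the solfège scale do→ti; mi, fa, sol, la, ti → do → re.
For the second component, perfect squares: 1², 2², 3², …: 1, 4, 9, 16, 25 → 36 → 49.
Third component — +1 each step: -16, -15, -14, -13, -12 → -11 → -10.
So the next two lines are do  36  -11 and re  49  -10.

do  36  -11; re  49  -10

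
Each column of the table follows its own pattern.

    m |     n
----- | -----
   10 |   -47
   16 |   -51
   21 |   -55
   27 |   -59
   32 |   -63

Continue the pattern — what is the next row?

38  -67

For the column m, alternating steps +6, +5, +6, +5, …: 10, 16, 21, 27, 32 → 38.
Column n — −4 each step: -47, -51, -55, -59, -63 → -67.
Combining the parts gives 38  -67.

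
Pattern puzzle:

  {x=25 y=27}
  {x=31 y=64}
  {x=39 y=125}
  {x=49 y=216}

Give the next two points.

X: differences are 6, 8, 10, … (increasing by 2 each time), so 25, 31, 39, 49 → 61 → 75.
Y: perfect cubes: 3³, 4³, 5³, …, so 27, 64, 125, 216 → 343 → 512.
Putting the parts together: {x=61 y=343} and then {x=75 y=512}.

{x=61 y=343}, {x=75 y=512}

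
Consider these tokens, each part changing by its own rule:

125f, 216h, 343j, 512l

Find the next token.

729n

First component: 125, 216, 343, 512 → 729 (perfect cubes: 5³, 6³, 7³, …).
Letter — letters move forward 2 places in the alphabet: f, h, j, l → n.
Combining the parts gives 729n.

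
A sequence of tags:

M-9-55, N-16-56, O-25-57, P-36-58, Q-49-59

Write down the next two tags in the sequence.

Letter: letters move forward 1 place in the alphabet; M, N, O, P, Q → R → S.
For the second component, perfect squares: 3², 4², 5², …: 9, 16, 25, 36, 49 → 64 → 81.
Third component: +1 each step; 55, 56, 57, 58, 59 → 60 → 61.
So the next two tags are R-64-60 and S-81-61.

R-64-60, S-81-61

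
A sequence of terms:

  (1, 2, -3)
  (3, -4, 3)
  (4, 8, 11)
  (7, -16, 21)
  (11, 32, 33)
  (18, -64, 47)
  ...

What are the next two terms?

First part: each term is the sum of the two before it; 1, 3, 4, 7, 11, 18 → 29 → 47.
Second part: 2, -4, 8, -16, 32, -64 → 128 → -256 (×(-2) each step).
Third part: -3, 3, 11, 21, 33, 47 → 63 → 81 (differences are 6, 8, 10, … (increasing by 2 each time)).
Putting the parts together: (29, 128, 63) and then (47, -256, 81).

(29, 128, 63), (47, -256, 81)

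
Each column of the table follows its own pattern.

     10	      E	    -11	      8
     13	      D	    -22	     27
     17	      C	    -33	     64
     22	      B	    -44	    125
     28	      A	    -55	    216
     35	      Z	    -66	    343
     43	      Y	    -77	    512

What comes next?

For the first component, differences are 3, 4, 5, … (increasing by 1 each time): 10, 13, 17, 22, 28, 35, 43 → 52.
Letter goes E, D, C, B, A, Z, Y → X (letters move back 1 place in the alphabet, wrapping A→Z).
Third component — −11 each step: -11, -22, -33, -44, -55, -66, -77 → -88.
Fourth component: 8, 27, 64, 125, 216, 343, 512 → 729 (perfect cubes: 2³, 3³, 4³, …).
Putting it together: 52  X  -88  729.

52  X  -88  729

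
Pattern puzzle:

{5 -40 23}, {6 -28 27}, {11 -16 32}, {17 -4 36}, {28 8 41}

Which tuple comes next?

First value — each term is the sum of the two before it: 5, 6, 11, 17, 28 → 45.
Second value: +12 each step; -40, -28, -16, -4, 8 → 20.
Third value: alternating steps +4, +5, +4, +5, …; 23, 27, 32, 36, 41 → 45.
Combining the parts gives {45 20 45}.

{45 20 45}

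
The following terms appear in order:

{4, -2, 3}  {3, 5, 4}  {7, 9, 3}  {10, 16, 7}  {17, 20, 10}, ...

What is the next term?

First value: 4, 3, 7, 10, 17 → 27 (each term is the sum of the two before it).
Second value: alternating steps +7, +4, +7, +4, …, so -2, 5, 9, 16, 20 → 27.
Third value goes 3, 4, 3, 7, 10 → 17 (always the previous value of the first value).
Combining the parts gives {27, 27, 17}.

{27, 27, 17}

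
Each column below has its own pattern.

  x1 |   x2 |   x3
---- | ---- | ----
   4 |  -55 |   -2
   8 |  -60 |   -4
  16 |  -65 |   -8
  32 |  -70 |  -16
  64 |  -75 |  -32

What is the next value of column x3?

-64

Column x1: ×2 each step; 4, 8, 16, 32, 64 → 128.
Column x2: −5 each step; -55, -60, -65, -70, -75 → -80.
Column x3: -2, -4, -8, -16, -32 → -64 (×2 each step).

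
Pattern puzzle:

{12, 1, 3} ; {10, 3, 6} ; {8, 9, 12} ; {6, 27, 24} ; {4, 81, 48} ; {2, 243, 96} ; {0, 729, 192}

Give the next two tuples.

{-2, 2187, 384}, {-4, 6561, 768}

For the first entry, −2 each step: 12, 10, 8, 6, 4, 2, 0 → -2 → -4.
Second entry — ×3 each step: 1, 3, 9, 27, 81, 243, 729 → 2187 → 6561.
For the third entry, ×2 each step: 3, 6, 12, 24, 48, 96, 192 → 384 → 768.
Putting the parts together: {-2, 2187, 384} and then {-4, 6561, 768}.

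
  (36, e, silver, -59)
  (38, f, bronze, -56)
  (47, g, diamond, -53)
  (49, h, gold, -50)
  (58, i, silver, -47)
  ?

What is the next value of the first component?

First component: alternating steps +2, +9, +2, +9, …; 36, 38, 47, 49, 58 → 60.
Letter: letters move forward 1 place in the alphabet; e, f, g, h, i → j.
Rank goes silver, bronze, diamond, gold, silver → bronze (repeats silver → bronze → diamond → gold).
Fourth component: +3 each step; -59, -56, -53, -50, -47 → -44.

60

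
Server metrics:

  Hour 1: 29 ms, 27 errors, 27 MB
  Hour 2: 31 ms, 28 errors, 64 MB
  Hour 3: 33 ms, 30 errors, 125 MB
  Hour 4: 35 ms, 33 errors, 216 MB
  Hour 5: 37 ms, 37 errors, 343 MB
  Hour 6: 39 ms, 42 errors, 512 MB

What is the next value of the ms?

41

Ms: 29, 31, 33, 35, 37, 39 → 41 (+2 each step).
Errors: differences are 1, 2, 3, … (increasing by 1 each time), so 27, 28, 30, 33, 37, 42 → 48.
MB: perfect cubes: 3³, 4³, 5³, …; 27, 64, 125, 216, 343, 512 → 729.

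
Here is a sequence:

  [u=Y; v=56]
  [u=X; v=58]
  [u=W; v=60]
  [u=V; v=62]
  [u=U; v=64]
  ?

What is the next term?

[u=T; v=66]

For the u, letters move back 1 place in the alphabet: Y, X, W, V, U → T.
V: +2 each step, so 56, 58, 60, 62, 64 → 66.
Combining the parts gives [u=T; v=66].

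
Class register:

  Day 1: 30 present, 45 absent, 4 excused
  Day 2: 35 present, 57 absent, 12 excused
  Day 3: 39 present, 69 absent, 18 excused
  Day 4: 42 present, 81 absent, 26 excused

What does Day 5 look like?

For the present, differences are 5, 4, 3, … (decreasing by 1 each time): 30, 35, 39, 42 → 44.
Absent: +12 each step, so 45, 57, 69, 81 → 93.
Excused: 4, 12, 18, 26 → 32 (alternating steps +8, +6, +8, +6, …).
So the next row is 44 present, 93 absent, 32 excused.

44 present, 93 absent, 32 excused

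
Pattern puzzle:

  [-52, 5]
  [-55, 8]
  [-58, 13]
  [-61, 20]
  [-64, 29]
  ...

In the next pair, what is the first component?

-67

First component: −3 each step, so -52, -55, -58, -61, -64 → -67.
Second component: differences are 3, 5, 7, … (increasing by 2 each time); 5, 8, 13, 20, 29 → 40.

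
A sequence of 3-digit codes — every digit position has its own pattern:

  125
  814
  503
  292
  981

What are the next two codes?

First digit goes 1, 8, 5, 2, 9 → 6 → 3 (−3 each step, mod 10).
Second digit — −1 each step, mod 10: 2, 1, 0, 9, 8 → 7 → 6.
Third digit goes 5, 4, 3, 2, 1 → 0 → 9 (−1 each step, mod 10).
Putting the parts together: 670 and then 369.

670, 369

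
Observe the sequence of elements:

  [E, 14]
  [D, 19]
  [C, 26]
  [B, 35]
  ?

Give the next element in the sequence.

Letter — letters move back 1 place in the alphabet: E, D, C, B → A.
Second value: differences are 5, 7, 9, … (increasing by 2 each time), so 14, 19, 26, 35 → 46.
So the next element is [A, 46].

[A, 46]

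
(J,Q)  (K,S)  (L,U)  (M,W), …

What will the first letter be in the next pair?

For the first letter, letters move forward 1 place in the alphabet: J, K, L, M → N.

N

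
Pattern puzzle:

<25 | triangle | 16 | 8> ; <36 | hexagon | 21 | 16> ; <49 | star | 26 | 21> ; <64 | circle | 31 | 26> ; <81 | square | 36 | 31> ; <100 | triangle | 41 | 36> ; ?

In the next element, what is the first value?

121

First value: perfect squares: 5², 6², 7², …; 25, 36, 49, 64, 81, 100 → 121.
Shape: repeats triangle → hexagon → star → circle → square; triangle, hexagon, star, circle, square, triangle → hexagon.
Third value: +5 each step, so 16, 21, 26, 31, 36, 41 → 46.
For the fourth value, always the previous value of the third value: 8, 16, 21, 26, 31, 36 → 41.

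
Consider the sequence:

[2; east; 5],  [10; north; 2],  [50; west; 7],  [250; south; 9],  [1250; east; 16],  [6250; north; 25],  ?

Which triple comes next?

[31250; west; 41]

First slot: ×5 each step, so 2, 10, 50, 250, 1250, 6250 → 31250.
Direction — repeats east → north → west → south: east, north, west, south, east, north → west.
Third slot goes 5, 2, 7, 9, 16, 25 → 41 (each term is the sum of the two before it).
So the next triple is [31250; west; 41].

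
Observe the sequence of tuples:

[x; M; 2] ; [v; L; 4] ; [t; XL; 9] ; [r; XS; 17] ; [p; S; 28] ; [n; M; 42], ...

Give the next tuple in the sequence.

Letter: letters move back 2 places in the alphabet, so x, v, t, r, p, n → l.
Size — repeats M → L → XL → XS → S: M, L, XL, XS, S, M → L.
Third slot: 2, 4, 9, 17, 28, 42 → 59 (differences are 2, 5, 8, … (increasing by 3 each time)).
So the next tuple is [l; L; 59].

[l; L; 59]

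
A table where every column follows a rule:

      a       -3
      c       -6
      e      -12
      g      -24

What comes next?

Letter goes a, c, e, g → i (letters move forward 2 places in the alphabet).
Second component — ×2 each step: -3, -6, -12, -24 → -48.
Combining the parts gives i  -48.

i  -48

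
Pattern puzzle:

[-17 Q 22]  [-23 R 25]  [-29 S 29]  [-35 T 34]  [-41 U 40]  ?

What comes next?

[-47 V 47]

First entry — −6 each step: -17, -23, -29, -35, -41 → -47.
For the letter, letters move forward 1 place in the alphabet: Q, R, S, T, U → V.
Third entry — differences are 3, 4, 5, … (increasing by 1 each time): 22, 25, 29, 34, 40 → 47.
Combining the parts gives [-47 V 47].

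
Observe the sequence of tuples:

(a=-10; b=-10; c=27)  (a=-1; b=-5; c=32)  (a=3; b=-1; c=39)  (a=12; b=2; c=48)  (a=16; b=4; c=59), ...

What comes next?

(a=25; b=5; c=72)

For the a, alternating steps +9, +4, +9, +4, …: -10, -1, 3, 12, 16 → 25.
B: differences are 5, 4, 3, … (decreasing by 1 each time), so -10, -5, -1, 2, 4 → 5.
C: differences are 5, 7, 9, … (increasing by 2 each time); 27, 32, 39, 48, 59 → 72.
Putting it together: (a=25; b=5; c=72).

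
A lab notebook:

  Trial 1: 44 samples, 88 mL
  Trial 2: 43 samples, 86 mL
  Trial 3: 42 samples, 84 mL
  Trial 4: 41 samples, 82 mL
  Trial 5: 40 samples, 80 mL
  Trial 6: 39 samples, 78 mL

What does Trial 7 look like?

38 samples, 76 mL

Samples: −1 each step; 44, 43, 42, 41, 40, 39 → 38.
ML: always 2 × the samples, so 88, 86, 84, 82, 80, 78 → 76.
Combining the parts gives 38 samples, 76 mL.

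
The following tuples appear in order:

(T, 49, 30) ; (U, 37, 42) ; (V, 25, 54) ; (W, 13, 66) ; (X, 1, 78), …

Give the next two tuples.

(Y, -11, 90), (Z, -23, 102)

Letter goes T, U, V, W, X → Y → Z (letters move forward 1 place in the alphabet).
Second part: 49, 37, 25, 13, 1 → -11 → -23 (−12 each step).
For the third part, together with the second part always sums to 79: 30, 42, 54, 66, 78 → 90 → 102.
Putting the parts together: (Y, -11, 90) and then (Z, -23, 102).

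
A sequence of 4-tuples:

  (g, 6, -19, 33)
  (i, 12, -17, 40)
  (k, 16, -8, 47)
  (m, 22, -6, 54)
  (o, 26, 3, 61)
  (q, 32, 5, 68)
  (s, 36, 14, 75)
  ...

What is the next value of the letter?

Letter: letters move forward 2 places in the alphabet; g, i, k, m, o, q, s → u.
Second value: alternating steps +6, +4, +6, +4, …, so 6, 12, 16, 22, 26, 32, 36 → 42.
Third value: alternating steps +2, +9, +2, +9, …; -19, -17, -8, -6, 3, 5, 14 → 16.
Fourth value: +7 each step; 33, 40, 47, 54, 61, 68, 75 → 82.

u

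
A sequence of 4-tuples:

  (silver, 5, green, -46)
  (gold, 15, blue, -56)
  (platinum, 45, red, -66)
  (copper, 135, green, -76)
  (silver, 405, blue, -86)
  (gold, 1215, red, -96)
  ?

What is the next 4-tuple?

(platinum, 3645, green, -106)

Metal — repeats silver → gold → platinum → copper: silver, gold, platinum, copper, silver, gold → platinum.
For the second entry, ×3 each step: 5, 15, 45, 135, 405, 1215 → 3645.
Colour: green, blue, red, green, blue, red → green (repeats green → blue → red).
Fourth entry goes -46, -56, -66, -76, -86, -96 → -106 (−10 each step).
Putting it together: (platinum, 3645, green, -106).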